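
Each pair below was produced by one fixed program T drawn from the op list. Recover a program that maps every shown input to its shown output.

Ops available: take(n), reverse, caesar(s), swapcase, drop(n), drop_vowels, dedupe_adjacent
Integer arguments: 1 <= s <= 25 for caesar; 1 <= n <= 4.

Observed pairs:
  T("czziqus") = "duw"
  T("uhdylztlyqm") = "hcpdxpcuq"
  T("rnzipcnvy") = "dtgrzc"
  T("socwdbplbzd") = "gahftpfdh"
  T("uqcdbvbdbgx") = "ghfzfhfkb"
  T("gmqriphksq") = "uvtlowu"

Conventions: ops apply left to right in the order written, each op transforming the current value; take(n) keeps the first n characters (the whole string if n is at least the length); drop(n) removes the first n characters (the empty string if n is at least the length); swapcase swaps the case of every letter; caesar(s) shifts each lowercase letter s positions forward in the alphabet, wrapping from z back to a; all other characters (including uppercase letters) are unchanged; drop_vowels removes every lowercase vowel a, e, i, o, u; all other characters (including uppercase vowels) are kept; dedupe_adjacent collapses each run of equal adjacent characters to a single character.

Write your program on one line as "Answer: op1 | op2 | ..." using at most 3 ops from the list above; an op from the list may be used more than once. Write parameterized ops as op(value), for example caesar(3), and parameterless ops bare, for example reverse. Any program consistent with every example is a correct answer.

drop(2) | drop_vowels | caesar(4)

Check, running the answer program on each example:
  "czziqus" -> "ziqus" -> "zqs" -> "duw"
  "uhdylztlyqm" -> "dylztlyqm" -> "dylztlyqm" -> "hcpdxpcuq"
  "rnzipcnvy" -> "zipcnvy" -> "zpcnvy" -> "dtgrzc"
  "socwdbplbzd" -> "cwdbplbzd" -> "cwdbplbzd" -> "gahftpfdh"
  "uqcdbvbdbgx" -> "cdbvbdbgx" -> "cdbvbdbgx" -> "ghfzfhfkb"
  "gmqriphksq" -> "qriphksq" -> "qrphksq" -> "uvtlowu"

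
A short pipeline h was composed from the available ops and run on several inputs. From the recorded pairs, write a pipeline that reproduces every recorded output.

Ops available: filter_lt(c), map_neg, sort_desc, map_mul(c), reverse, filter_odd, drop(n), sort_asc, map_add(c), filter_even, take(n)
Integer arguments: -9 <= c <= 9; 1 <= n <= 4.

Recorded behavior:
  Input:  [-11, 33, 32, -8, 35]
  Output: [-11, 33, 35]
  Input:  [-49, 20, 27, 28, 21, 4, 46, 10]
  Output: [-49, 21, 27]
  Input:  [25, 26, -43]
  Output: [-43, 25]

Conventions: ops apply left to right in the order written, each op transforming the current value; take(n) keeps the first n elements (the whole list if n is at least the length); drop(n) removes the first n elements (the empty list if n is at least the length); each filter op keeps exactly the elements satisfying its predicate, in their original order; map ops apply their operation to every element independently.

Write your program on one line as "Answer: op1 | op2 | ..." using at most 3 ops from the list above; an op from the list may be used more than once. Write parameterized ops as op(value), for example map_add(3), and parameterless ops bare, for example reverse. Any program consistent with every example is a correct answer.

filter_odd | sort_desc | reverse

Check, running the answer program on each example:
  [-11, 33, 32, -8, 35] -> [-11, 33, 35] -> [35, 33, -11] -> [-11, 33, 35]
  [-49, 20, 27, 28, 21, 4, 46, 10] -> [-49, 27, 21] -> [27, 21, -49] -> [-49, 21, 27]
  [25, 26, -43] -> [25, -43] -> [25, -43] -> [-43, 25]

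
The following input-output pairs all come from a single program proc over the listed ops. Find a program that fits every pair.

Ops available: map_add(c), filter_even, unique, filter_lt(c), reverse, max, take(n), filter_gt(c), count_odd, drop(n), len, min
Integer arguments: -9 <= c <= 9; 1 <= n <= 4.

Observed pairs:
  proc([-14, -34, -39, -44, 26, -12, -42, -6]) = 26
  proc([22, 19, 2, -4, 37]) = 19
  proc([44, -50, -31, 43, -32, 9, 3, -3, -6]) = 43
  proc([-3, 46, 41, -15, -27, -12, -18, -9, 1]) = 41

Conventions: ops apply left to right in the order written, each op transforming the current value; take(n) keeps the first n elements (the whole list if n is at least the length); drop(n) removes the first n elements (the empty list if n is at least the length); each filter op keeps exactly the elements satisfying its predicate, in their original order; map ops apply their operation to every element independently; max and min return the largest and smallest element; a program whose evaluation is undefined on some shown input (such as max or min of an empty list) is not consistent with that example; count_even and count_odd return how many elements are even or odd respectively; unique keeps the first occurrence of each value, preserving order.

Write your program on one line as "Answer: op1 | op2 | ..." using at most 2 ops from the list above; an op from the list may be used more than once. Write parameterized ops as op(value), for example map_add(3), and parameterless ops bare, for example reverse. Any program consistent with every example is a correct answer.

filter_gt(9) | min

Check, running the answer program on each example:
  [-14, -34, -39, -44, 26, -12, -42, -6] -> [26] -> 26
  [22, 19, 2, -4, 37] -> [22, 19, 37] -> 19
  [44, -50, -31, 43, -32, 9, 3, -3, -6] -> [44, 43] -> 43
  [-3, 46, 41, -15, -27, -12, -18, -9, 1] -> [46, 41] -> 41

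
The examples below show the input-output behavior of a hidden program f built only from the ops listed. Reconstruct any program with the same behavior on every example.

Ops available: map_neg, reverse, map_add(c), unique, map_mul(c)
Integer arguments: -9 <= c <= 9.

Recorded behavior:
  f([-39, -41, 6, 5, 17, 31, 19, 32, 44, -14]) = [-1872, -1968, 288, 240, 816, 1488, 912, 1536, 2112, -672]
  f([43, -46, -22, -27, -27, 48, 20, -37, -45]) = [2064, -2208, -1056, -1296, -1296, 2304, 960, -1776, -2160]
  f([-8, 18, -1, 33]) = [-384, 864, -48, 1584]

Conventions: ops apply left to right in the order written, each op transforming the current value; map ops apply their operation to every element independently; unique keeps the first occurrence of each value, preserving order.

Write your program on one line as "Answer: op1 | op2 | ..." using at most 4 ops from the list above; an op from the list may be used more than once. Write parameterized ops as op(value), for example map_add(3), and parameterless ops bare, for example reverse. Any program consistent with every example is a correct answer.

map_mul(8) | map_mul(-6) | map_neg

Check, running the answer program on each example:
  [-39, -41, 6, 5, 17, 31, 19, 32, 44, -14] -> [-312, -328, 48, 40, 136, 248, 152, 256, 352, -112] -> [1872, 1968, -288, -240, -816, -1488, -912, -1536, -2112, 672] -> [-1872, -1968, 288, 240, 816, 1488, 912, 1536, 2112, -672]
  [43, -46, -22, -27, -27, 48, 20, -37, -45] -> [344, -368, -176, -216, -216, 384, 160, -296, -360] -> [-2064, 2208, 1056, 1296, 1296, -2304, -960, 1776, 2160] -> [2064, -2208, -1056, -1296, -1296, 2304, 960, -1776, -2160]
  [-8, 18, -1, 33] -> [-64, 144, -8, 264] -> [384, -864, 48, -1584] -> [-384, 864, -48, 1584]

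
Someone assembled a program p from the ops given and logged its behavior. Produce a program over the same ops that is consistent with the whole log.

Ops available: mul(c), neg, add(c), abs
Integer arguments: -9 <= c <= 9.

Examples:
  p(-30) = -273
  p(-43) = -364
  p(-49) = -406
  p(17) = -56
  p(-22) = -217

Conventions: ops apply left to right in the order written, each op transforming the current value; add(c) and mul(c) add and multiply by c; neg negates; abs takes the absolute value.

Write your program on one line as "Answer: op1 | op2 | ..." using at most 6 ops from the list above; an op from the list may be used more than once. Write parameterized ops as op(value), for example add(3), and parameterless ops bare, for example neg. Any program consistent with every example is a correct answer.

neg | add(9) | abs | mul(7) | neg

Check, running the answer program on each example:
  -30 -> 30 -> 39 -> 39 -> 273 -> -273
  -43 -> 43 -> 52 -> 52 -> 364 -> -364
  -49 -> 49 -> 58 -> 58 -> 406 -> -406
  17 -> -17 -> -8 -> 8 -> 56 -> -56
  -22 -> 22 -> 31 -> 31 -> 217 -> -217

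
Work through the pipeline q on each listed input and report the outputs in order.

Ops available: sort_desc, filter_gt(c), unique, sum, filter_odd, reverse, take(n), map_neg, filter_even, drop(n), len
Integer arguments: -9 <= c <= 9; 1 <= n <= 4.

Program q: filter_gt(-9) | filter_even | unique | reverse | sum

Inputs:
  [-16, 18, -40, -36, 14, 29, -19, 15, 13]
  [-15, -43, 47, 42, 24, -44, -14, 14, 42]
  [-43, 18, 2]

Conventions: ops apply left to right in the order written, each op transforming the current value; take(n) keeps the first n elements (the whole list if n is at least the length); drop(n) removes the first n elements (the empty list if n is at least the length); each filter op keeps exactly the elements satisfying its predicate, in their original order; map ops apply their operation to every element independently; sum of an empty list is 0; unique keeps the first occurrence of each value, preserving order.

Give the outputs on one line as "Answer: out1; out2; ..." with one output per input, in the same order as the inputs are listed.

Execution, op by op:
  [-16, 18, -40, -36, 14, 29, -19, 15, 13] -> [18, 14, 29, 15, 13] -> [18, 14] -> [18, 14] -> [14, 18] -> 32
  [-15, -43, 47, 42, 24, -44, -14, 14, 42] -> [47, 42, 24, 14, 42] -> [42, 24, 14, 42] -> [42, 24, 14] -> [14, 24, 42] -> 80
  [-43, 18, 2] -> [18, 2] -> [18, 2] -> [18, 2] -> [2, 18] -> 20

32; 80; 20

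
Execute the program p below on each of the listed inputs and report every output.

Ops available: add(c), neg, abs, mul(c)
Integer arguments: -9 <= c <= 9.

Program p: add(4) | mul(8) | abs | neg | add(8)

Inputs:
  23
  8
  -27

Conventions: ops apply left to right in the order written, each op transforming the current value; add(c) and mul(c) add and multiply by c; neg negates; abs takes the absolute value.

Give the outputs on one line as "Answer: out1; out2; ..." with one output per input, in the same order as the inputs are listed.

-208; -88; -176

Execution, op by op:
  23 -> 27 -> 216 -> 216 -> -216 -> -208
  8 -> 12 -> 96 -> 96 -> -96 -> -88
  -27 -> -23 -> -184 -> 184 -> -184 -> -176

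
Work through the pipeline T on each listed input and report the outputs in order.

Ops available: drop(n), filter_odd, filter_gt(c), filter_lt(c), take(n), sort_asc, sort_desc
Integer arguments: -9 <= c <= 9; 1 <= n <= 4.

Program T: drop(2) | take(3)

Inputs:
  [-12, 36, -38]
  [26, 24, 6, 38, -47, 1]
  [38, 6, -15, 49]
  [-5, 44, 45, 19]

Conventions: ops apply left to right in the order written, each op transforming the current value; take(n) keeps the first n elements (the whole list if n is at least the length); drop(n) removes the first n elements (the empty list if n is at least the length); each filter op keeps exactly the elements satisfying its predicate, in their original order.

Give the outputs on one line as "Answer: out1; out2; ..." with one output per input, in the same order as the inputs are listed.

Execution, op by op:
  [-12, 36, -38] -> [-38] -> [-38]
  [26, 24, 6, 38, -47, 1] -> [6, 38, -47, 1] -> [6, 38, -47]
  [38, 6, -15, 49] -> [-15, 49] -> [-15, 49]
  [-5, 44, 45, 19] -> [45, 19] -> [45, 19]

[-38]; [6, 38, -47]; [-15, 49]; [45, 19]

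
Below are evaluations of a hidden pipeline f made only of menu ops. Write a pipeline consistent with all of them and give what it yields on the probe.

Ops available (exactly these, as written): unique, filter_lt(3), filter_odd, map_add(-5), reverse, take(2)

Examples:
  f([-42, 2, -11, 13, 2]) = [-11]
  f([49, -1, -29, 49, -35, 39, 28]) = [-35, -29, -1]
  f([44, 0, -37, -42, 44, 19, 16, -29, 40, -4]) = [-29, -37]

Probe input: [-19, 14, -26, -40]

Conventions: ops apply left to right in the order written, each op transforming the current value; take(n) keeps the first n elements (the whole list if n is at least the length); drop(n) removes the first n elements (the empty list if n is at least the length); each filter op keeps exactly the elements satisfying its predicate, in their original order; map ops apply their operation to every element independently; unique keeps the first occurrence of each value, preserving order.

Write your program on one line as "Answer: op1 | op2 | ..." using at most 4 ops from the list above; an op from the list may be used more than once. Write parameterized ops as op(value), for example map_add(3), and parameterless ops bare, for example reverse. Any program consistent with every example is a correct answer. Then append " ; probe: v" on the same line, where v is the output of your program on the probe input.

reverse | filter_odd | filter_lt(3) ; probe: [-19]

Check, running the answer program on each example:
  [-42, 2, -11, 13, 2] -> [2, 13, -11, 2, -42] -> [13, -11] -> [-11]
  [49, -1, -29, 49, -35, 39, 28] -> [28, 39, -35, 49, -29, -1, 49] -> [39, -35, 49, -29, -1, 49] -> [-35, -29, -1]
  [44, 0, -37, -42, 44, 19, 16, -29, 40, -4] -> [-4, 40, -29, 16, 19, 44, -42, -37, 0, 44] -> [-29, 19, -37] -> [-29, -37]
  probe: [-19, 14, -26, -40] -> [-40, -26, 14, -19] -> [-19] -> [-19]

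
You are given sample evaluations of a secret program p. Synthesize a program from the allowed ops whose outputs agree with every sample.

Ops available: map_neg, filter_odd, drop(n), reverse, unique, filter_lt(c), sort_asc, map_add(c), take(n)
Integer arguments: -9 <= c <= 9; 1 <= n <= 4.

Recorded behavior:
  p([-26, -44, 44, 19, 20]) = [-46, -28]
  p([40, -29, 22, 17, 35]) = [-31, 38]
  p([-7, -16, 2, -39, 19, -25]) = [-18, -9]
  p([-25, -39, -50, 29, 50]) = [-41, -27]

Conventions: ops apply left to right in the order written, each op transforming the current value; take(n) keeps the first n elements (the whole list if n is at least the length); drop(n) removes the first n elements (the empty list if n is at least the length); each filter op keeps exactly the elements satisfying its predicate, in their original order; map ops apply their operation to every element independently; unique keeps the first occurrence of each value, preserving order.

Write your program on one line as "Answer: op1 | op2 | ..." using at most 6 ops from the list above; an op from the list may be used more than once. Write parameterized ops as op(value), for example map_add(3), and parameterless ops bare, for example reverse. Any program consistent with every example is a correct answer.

map_neg | take(2) | map_neg | map_add(-2) | sort_asc

Check, running the answer program on each example:
  [-26, -44, 44, 19, 20] -> [26, 44, -44, -19, -20] -> [26, 44] -> [-26, -44] -> [-28, -46] -> [-46, -28]
  [40, -29, 22, 17, 35] -> [-40, 29, -22, -17, -35] -> [-40, 29] -> [40, -29] -> [38, -31] -> [-31, 38]
  [-7, -16, 2, -39, 19, -25] -> [7, 16, -2, 39, -19, 25] -> [7, 16] -> [-7, -16] -> [-9, -18] -> [-18, -9]
  [-25, -39, -50, 29, 50] -> [25, 39, 50, -29, -50] -> [25, 39] -> [-25, -39] -> [-27, -41] -> [-41, -27]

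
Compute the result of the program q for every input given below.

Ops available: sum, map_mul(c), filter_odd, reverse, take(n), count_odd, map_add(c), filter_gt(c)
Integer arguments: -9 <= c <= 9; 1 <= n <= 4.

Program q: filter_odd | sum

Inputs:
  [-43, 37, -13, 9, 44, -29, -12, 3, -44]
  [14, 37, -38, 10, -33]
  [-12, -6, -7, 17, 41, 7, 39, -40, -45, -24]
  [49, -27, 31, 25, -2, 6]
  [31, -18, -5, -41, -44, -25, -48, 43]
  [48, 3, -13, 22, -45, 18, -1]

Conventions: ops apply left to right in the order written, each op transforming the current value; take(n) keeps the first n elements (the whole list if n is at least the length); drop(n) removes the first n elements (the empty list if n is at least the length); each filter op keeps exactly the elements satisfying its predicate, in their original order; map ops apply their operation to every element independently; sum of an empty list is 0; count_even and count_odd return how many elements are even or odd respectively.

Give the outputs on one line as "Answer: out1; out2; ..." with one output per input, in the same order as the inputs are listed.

Execution, op by op:
  [-43, 37, -13, 9, 44, -29, -12, 3, -44] -> [-43, 37, -13, 9, -29, 3] -> -36
  [14, 37, -38, 10, -33] -> [37, -33] -> 4
  [-12, -6, -7, 17, 41, 7, 39, -40, -45, -24] -> [-7, 17, 41, 7, 39, -45] -> 52
  [49, -27, 31, 25, -2, 6] -> [49, -27, 31, 25] -> 78
  [31, -18, -5, -41, -44, -25, -48, 43] -> [31, -5, -41, -25, 43] -> 3
  [48, 3, -13, 22, -45, 18, -1] -> [3, -13, -45, -1] -> -56

-36; 4; 52; 78; 3; -56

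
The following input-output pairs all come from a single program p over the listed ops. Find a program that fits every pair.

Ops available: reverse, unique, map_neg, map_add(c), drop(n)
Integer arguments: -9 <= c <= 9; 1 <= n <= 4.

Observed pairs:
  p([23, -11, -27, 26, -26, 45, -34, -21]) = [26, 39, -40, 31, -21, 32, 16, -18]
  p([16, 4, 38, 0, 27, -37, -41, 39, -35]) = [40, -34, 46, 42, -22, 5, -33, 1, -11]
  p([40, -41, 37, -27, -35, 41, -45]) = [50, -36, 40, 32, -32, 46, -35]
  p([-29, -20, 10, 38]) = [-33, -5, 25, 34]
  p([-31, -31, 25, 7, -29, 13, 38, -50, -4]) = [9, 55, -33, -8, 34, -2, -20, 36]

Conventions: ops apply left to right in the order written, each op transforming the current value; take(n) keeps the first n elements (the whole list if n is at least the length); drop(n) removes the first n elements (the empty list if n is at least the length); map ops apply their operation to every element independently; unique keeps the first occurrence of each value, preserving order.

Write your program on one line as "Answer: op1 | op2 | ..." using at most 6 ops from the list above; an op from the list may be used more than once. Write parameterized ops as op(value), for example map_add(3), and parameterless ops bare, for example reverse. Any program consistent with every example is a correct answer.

unique | map_neg | map_add(-1) | reverse | map_add(6)

Check, running the answer program on each example:
  [23, -11, -27, 26, -26, 45, -34, -21] -> [23, -11, -27, 26, -26, 45, -34, -21] -> [-23, 11, 27, -26, 26, -45, 34, 21] -> [-24, 10, 26, -27, 25, -46, 33, 20] -> [20, 33, -46, 25, -27, 26, 10, -24] -> [26, 39, -40, 31, -21, 32, 16, -18]
  [16, 4, 38, 0, 27, -37, -41, 39, -35] -> [16, 4, 38, 0, 27, -37, -41, 39, -35] -> [-16, -4, -38, 0, -27, 37, 41, -39, 35] -> [-17, -5, -39, -1, -28, 36, 40, -40, 34] -> [34, -40, 40, 36, -28, -1, -39, -5, -17] -> [40, -34, 46, 42, -22, 5, -33, 1, -11]
  [40, -41, 37, -27, -35, 41, -45] -> [40, -41, 37, -27, -35, 41, -45] -> [-40, 41, -37, 27, 35, -41, 45] -> [-41, 40, -38, 26, 34, -42, 44] -> [44, -42, 34, 26, -38, 40, -41] -> [50, -36, 40, 32, -32, 46, -35]
  [-29, -20, 10, 38] -> [-29, -20, 10, 38] -> [29, 20, -10, -38] -> [28, 19, -11, -39] -> [-39, -11, 19, 28] -> [-33, -5, 25, 34]
  [-31, -31, 25, 7, -29, 13, 38, -50, -4] -> [-31, 25, 7, -29, 13, 38, -50, -4] -> [31, -25, -7, 29, -13, -38, 50, 4] -> [30, -26, -8, 28, -14, -39, 49, 3] -> [3, 49, -39, -14, 28, -8, -26, 30] -> [9, 55, -33, -8, 34, -2, -20, 36]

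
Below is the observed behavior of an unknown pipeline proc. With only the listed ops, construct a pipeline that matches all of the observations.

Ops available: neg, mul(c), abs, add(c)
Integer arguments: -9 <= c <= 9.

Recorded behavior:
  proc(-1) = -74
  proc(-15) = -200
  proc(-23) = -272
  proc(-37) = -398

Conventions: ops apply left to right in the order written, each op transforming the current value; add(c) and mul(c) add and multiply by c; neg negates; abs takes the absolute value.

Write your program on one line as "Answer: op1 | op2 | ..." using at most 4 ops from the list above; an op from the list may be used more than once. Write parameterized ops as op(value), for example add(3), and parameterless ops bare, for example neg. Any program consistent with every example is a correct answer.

add(-7) | mul(9) | add(-3) | add(1)

Check, running the answer program on each example:
  -1 -> -8 -> -72 -> -75 -> -74
  -15 -> -22 -> -198 -> -201 -> -200
  -23 -> -30 -> -270 -> -273 -> -272
  -37 -> -44 -> -396 -> -399 -> -398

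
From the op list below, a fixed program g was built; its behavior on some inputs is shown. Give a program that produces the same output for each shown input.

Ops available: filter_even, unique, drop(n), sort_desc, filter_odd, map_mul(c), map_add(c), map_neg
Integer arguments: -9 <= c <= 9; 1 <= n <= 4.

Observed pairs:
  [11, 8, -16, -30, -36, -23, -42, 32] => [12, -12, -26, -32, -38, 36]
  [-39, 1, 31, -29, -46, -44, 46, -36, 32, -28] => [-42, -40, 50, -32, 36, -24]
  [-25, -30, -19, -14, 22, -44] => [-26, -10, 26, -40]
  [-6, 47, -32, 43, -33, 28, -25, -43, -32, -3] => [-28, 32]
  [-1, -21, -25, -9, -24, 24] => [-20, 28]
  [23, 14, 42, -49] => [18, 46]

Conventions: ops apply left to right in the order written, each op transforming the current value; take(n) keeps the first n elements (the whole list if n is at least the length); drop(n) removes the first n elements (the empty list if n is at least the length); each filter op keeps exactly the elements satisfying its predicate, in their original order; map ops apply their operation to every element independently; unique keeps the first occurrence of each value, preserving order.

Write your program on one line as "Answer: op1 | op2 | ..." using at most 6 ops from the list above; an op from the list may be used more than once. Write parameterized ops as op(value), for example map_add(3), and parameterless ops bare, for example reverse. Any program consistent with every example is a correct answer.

map_neg | drop(1) | map_neg | unique | filter_even | map_add(4)

Check, running the answer program on each example:
  [11, 8, -16, -30, -36, -23, -42, 32] -> [-11, -8, 16, 30, 36, 23, 42, -32] -> [-8, 16, 30, 36, 23, 42, -32] -> [8, -16, -30, -36, -23, -42, 32] -> [8, -16, -30, -36, -23, -42, 32] -> [8, -16, -30, -36, -42, 32] -> [12, -12, -26, -32, -38, 36]
  [-39, 1, 31, -29, -46, -44, 46, -36, 32, -28] -> [39, -1, -31, 29, 46, 44, -46, 36, -32, 28] -> [-1, -31, 29, 46, 44, -46, 36, -32, 28] -> [1, 31, -29, -46, -44, 46, -36, 32, -28] -> [1, 31, -29, -46, -44, 46, -36, 32, -28] -> [-46, -44, 46, -36, 32, -28] -> [-42, -40, 50, -32, 36, -24]
  [-25, -30, -19, -14, 22, -44] -> [25, 30, 19, 14, -22, 44] -> [30, 19, 14, -22, 44] -> [-30, -19, -14, 22, -44] -> [-30, -19, -14, 22, -44] -> [-30, -14, 22, -44] -> [-26, -10, 26, -40]
  [-6, 47, -32, 43, -33, 28, -25, -43, -32, -3] -> [6, -47, 32, -43, 33, -28, 25, 43, 32, 3] -> [-47, 32, -43, 33, -28, 25, 43, 32, 3] -> [47, -32, 43, -33, 28, -25, -43, -32, -3] -> [47, -32, 43, -33, 28, -25, -43, -3] -> [-32, 28] -> [-28, 32]
  [-1, -21, -25, -9, -24, 24] -> [1, 21, 25, 9, 24, -24] -> [21, 25, 9, 24, -24] -> [-21, -25, -9, -24, 24] -> [-21, -25, -9, -24, 24] -> [-24, 24] -> [-20, 28]
  [23, 14, 42, -49] -> [-23, -14, -42, 49] -> [-14, -42, 49] -> [14, 42, -49] -> [14, 42, -49] -> [14, 42] -> [18, 46]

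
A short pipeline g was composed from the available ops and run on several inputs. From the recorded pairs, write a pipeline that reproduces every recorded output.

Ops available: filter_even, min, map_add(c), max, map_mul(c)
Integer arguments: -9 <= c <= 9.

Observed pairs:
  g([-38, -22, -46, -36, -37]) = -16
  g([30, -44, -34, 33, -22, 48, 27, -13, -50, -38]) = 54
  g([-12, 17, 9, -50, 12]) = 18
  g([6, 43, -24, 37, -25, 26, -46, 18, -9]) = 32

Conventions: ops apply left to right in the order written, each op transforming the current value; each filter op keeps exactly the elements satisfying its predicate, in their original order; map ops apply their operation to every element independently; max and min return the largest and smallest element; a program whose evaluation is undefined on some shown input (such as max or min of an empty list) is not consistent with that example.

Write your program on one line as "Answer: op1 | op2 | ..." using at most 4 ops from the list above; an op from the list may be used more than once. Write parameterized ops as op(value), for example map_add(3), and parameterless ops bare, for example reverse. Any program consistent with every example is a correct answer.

map_add(6) | filter_even | max

Check, running the answer program on each example:
  [-38, -22, -46, -36, -37] -> [-32, -16, -40, -30, -31] -> [-32, -16, -40, -30] -> -16
  [30, -44, -34, 33, -22, 48, 27, -13, -50, -38] -> [36, -38, -28, 39, -16, 54, 33, -7, -44, -32] -> [36, -38, -28, -16, 54, -44, -32] -> 54
  [-12, 17, 9, -50, 12] -> [-6, 23, 15, -44, 18] -> [-6, -44, 18] -> 18
  [6, 43, -24, 37, -25, 26, -46, 18, -9] -> [12, 49, -18, 43, -19, 32, -40, 24, -3] -> [12, -18, 32, -40, 24] -> 32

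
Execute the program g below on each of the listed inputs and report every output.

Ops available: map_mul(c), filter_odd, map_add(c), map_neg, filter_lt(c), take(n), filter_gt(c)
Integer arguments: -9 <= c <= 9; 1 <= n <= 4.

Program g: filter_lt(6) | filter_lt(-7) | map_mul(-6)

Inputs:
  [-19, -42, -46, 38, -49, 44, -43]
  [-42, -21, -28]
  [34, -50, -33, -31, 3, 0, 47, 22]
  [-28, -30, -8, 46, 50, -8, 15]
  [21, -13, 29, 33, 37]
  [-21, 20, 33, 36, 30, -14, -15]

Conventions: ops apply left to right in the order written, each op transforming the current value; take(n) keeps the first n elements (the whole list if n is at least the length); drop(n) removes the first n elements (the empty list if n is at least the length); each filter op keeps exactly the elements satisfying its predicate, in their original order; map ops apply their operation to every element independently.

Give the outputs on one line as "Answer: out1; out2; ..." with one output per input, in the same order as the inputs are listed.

[114, 252, 276, 294, 258]; [252, 126, 168]; [300, 198, 186]; [168, 180, 48, 48]; [78]; [126, 84, 90]

Execution, op by op:
  [-19, -42, -46, 38, -49, 44, -43] -> [-19, -42, -46, -49, -43] -> [-19, -42, -46, -49, -43] -> [114, 252, 276, 294, 258]
  [-42, -21, -28] -> [-42, -21, -28] -> [-42, -21, -28] -> [252, 126, 168]
  [34, -50, -33, -31, 3, 0, 47, 22] -> [-50, -33, -31, 3, 0] -> [-50, -33, -31] -> [300, 198, 186]
  [-28, -30, -8, 46, 50, -8, 15] -> [-28, -30, -8, -8] -> [-28, -30, -8, -8] -> [168, 180, 48, 48]
  [21, -13, 29, 33, 37] -> [-13] -> [-13] -> [78]
  [-21, 20, 33, 36, 30, -14, -15] -> [-21, -14, -15] -> [-21, -14, -15] -> [126, 84, 90]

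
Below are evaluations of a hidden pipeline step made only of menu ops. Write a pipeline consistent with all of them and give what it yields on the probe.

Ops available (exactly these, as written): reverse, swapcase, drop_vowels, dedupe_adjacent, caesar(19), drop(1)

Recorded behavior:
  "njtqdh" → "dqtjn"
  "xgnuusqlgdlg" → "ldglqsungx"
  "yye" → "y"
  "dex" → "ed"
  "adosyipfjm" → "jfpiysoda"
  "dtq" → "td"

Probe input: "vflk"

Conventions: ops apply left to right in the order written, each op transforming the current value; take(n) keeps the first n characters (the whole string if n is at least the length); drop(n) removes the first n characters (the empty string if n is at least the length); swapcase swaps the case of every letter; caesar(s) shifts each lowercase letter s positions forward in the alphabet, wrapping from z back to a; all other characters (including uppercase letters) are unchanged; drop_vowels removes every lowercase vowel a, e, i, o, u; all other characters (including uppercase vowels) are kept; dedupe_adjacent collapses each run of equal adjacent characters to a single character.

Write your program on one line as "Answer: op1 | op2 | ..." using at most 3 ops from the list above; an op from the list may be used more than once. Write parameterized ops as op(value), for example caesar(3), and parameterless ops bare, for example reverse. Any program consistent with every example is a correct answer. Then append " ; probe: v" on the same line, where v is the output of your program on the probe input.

dedupe_adjacent | reverse | drop(1) ; probe: "lfv"

Check, running the answer program on each example:
  "njtqdh" -> "njtqdh" -> "hdqtjn" -> "dqtjn"
  "xgnuusqlgdlg" -> "xgnusqlgdlg" -> "gldglqsungx" -> "ldglqsungx"
  "yye" -> "ye" -> "ey" -> "y"
  "dex" -> "dex" -> "xed" -> "ed"
  "adosyipfjm" -> "adosyipfjm" -> "mjfpiysoda" -> "jfpiysoda"
  "dtq" -> "dtq" -> "qtd" -> "td"
  probe: "vflk" -> "vflk" -> "klfv" -> "lfv"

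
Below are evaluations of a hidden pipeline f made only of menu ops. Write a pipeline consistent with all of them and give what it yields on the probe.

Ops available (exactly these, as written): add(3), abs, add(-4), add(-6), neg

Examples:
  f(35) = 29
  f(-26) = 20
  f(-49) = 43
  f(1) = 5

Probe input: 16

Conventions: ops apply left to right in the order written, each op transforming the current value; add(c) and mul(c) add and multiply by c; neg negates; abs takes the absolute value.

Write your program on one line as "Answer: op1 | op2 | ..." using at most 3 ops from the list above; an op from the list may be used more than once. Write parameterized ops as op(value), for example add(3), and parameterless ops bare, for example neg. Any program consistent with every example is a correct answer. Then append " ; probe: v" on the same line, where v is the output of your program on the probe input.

abs | add(-6) | abs ; probe: 10

Check, running the answer program on each example:
  35 -> 35 -> 29 -> 29
  -26 -> 26 -> 20 -> 20
  -49 -> 49 -> 43 -> 43
  1 -> 1 -> -5 -> 5
  probe: 16 -> 16 -> 10 -> 10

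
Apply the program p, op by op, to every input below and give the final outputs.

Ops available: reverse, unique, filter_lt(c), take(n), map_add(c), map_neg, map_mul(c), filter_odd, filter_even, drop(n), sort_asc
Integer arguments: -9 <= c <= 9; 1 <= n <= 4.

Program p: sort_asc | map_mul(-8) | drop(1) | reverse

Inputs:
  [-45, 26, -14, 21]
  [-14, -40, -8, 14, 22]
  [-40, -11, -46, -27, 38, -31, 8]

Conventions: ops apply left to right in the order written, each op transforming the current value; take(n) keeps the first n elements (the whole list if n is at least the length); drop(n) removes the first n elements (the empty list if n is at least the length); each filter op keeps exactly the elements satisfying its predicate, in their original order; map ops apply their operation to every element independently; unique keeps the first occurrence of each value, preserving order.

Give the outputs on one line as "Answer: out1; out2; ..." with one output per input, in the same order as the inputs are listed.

Execution, op by op:
  [-45, 26, -14, 21] -> [-45, -14, 21, 26] -> [360, 112, -168, -208] -> [112, -168, -208] -> [-208, -168, 112]
  [-14, -40, -8, 14, 22] -> [-40, -14, -8, 14, 22] -> [320, 112, 64, -112, -176] -> [112, 64, -112, -176] -> [-176, -112, 64, 112]
  [-40, -11, -46, -27, 38, -31, 8] -> [-46, -40, -31, -27, -11, 8, 38] -> [368, 320, 248, 216, 88, -64, -304] -> [320, 248, 216, 88, -64, -304] -> [-304, -64, 88, 216, 248, 320]

[-208, -168, 112]; [-176, -112, 64, 112]; [-304, -64, 88, 216, 248, 320]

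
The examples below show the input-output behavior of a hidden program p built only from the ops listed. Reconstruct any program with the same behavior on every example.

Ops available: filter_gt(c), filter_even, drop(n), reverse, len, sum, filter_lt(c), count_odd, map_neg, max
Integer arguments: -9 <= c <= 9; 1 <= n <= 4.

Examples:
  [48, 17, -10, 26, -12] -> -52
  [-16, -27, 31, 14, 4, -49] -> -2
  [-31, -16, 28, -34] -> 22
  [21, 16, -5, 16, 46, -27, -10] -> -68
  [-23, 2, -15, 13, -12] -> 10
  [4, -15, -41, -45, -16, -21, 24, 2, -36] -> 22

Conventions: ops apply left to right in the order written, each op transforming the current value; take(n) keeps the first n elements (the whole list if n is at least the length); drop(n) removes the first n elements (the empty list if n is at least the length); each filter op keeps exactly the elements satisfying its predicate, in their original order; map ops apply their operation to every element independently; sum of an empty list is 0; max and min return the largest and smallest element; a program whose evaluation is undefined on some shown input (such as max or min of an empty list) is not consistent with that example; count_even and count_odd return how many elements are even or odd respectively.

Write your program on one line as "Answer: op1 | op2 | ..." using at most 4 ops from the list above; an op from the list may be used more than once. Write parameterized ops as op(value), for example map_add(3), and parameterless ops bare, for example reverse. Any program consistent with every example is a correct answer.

map_neg | filter_even | reverse | sum

Check, running the answer program on each example:
  [48, 17, -10, 26, -12] -> [-48, -17, 10, -26, 12] -> [-48, 10, -26, 12] -> [12, -26, 10, -48] -> -52
  [-16, -27, 31, 14, 4, -49] -> [16, 27, -31, -14, -4, 49] -> [16, -14, -4] -> [-4, -14, 16] -> -2
  [-31, -16, 28, -34] -> [31, 16, -28, 34] -> [16, -28, 34] -> [34, -28, 16] -> 22
  [21, 16, -5, 16, 46, -27, -10] -> [-21, -16, 5, -16, -46, 27, 10] -> [-16, -16, -46, 10] -> [10, -46, -16, -16] -> -68
  [-23, 2, -15, 13, -12] -> [23, -2, 15, -13, 12] -> [-2, 12] -> [12, -2] -> 10
  [4, -15, -41, -45, -16, -21, 24, 2, -36] -> [-4, 15, 41, 45, 16, 21, -24, -2, 36] -> [-4, 16, -24, -2, 36] -> [36, -2, -24, 16, -4] -> 22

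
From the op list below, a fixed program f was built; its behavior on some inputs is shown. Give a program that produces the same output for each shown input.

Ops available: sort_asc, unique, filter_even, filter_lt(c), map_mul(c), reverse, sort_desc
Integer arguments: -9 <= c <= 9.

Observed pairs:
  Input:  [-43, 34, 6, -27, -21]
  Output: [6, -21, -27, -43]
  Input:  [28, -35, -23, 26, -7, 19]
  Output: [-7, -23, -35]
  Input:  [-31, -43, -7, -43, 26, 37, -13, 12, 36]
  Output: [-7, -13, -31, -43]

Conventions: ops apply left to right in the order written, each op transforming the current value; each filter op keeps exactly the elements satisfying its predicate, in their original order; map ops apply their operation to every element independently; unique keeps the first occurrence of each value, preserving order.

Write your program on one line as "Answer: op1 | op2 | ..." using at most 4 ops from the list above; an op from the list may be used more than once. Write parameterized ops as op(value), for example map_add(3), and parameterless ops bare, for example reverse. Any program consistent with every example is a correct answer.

unique | filter_lt(8) | sort_asc | reverse

Check, running the answer program on each example:
  [-43, 34, 6, -27, -21] -> [-43, 34, 6, -27, -21] -> [-43, 6, -27, -21] -> [-43, -27, -21, 6] -> [6, -21, -27, -43]
  [28, -35, -23, 26, -7, 19] -> [28, -35, -23, 26, -7, 19] -> [-35, -23, -7] -> [-35, -23, -7] -> [-7, -23, -35]
  [-31, -43, -7, -43, 26, 37, -13, 12, 36] -> [-31, -43, -7, 26, 37, -13, 12, 36] -> [-31, -43, -7, -13] -> [-43, -31, -13, -7] -> [-7, -13, -31, -43]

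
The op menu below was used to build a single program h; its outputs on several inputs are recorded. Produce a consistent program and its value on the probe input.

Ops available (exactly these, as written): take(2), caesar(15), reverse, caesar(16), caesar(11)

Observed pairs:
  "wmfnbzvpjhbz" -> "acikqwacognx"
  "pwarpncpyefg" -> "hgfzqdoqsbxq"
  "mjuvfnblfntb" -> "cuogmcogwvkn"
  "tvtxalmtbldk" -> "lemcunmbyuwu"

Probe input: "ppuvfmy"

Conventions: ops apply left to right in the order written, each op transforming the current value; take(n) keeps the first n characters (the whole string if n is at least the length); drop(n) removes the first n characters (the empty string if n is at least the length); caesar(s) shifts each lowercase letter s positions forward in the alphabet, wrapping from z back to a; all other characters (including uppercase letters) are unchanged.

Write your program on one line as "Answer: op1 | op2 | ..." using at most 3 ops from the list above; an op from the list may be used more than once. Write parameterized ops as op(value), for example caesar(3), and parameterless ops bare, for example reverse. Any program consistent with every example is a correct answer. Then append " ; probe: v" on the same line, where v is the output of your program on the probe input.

caesar(16) | reverse | caesar(11) ; probe: "zngwvqq"

Check, running the answer program on each example:
  "wmfnbzvpjhbz" -> "mcvdrplfzxrp" -> "prxzflprdvcm" -> "acikqwacognx"
  "pwarpncpyefg" -> "fmqhfdsfouvw" -> "wvuofsdfhqmf" -> "hgfzqdoqsbxq"
  "mjuvfnblfntb" -> "czklvdrbvdjr" -> "rjdvbrdvlkzc" -> "cuogmcogwvkn"
  "tvtxalmtbldk" -> "jljnqbcjrbta" -> "atbrjcbqnjlj" -> "lemcunmbyuwu"
  probe: "ppuvfmy" -> "ffklvco" -> "ocvlkff" -> "zngwvqq"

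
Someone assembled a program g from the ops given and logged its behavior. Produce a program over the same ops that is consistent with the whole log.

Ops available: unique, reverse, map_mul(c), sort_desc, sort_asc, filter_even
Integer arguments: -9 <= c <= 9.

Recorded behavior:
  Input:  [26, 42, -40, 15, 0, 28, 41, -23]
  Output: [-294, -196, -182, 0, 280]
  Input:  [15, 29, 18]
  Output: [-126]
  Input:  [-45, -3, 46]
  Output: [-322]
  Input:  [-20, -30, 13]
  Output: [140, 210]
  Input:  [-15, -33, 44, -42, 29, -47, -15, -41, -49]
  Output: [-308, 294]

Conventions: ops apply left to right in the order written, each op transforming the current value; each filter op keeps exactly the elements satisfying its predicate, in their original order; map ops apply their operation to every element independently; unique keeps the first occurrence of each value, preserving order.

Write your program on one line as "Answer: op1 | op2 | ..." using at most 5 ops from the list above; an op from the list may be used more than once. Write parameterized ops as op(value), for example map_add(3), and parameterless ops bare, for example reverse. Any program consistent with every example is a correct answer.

map_mul(-7) | sort_asc | unique | filter_even

Check, running the answer program on each example:
  [26, 42, -40, 15, 0, 28, 41, -23] -> [-182, -294, 280, -105, 0, -196, -287, 161] -> [-294, -287, -196, -182, -105, 0, 161, 280] -> [-294, -287, -196, -182, -105, 0, 161, 280] -> [-294, -196, -182, 0, 280]
  [15, 29, 18] -> [-105, -203, -126] -> [-203, -126, -105] -> [-203, -126, -105] -> [-126]
  [-45, -3, 46] -> [315, 21, -322] -> [-322, 21, 315] -> [-322, 21, 315] -> [-322]
  [-20, -30, 13] -> [140, 210, -91] -> [-91, 140, 210] -> [-91, 140, 210] -> [140, 210]
  [-15, -33, 44, -42, 29, -47, -15, -41, -49] -> [105, 231, -308, 294, -203, 329, 105, 287, 343] -> [-308, -203, 105, 105, 231, 287, 294, 329, 343] -> [-308, -203, 105, 231, 287, 294, 329, 343] -> [-308, 294]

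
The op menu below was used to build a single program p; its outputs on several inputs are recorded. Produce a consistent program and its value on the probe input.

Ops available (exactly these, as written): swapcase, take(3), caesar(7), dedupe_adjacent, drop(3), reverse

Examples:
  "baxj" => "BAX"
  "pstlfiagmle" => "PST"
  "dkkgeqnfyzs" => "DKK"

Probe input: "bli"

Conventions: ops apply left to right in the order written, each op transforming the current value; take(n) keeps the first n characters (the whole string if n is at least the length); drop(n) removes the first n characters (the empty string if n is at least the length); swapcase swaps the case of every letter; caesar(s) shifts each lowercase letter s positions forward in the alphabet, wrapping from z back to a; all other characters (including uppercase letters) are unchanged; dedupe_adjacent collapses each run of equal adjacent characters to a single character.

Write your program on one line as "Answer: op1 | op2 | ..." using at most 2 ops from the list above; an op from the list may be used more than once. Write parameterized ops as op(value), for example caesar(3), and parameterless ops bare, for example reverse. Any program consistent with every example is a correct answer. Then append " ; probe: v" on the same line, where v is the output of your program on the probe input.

swapcase | take(3) ; probe: "BLI"

Check, running the answer program on each example:
  "baxj" -> "BAXJ" -> "BAX"
  "pstlfiagmle" -> "PSTLFIAGMLE" -> "PST"
  "dkkgeqnfyzs" -> "DKKGEQNFYZS" -> "DKK"
  probe: "bli" -> "BLI" -> "BLI"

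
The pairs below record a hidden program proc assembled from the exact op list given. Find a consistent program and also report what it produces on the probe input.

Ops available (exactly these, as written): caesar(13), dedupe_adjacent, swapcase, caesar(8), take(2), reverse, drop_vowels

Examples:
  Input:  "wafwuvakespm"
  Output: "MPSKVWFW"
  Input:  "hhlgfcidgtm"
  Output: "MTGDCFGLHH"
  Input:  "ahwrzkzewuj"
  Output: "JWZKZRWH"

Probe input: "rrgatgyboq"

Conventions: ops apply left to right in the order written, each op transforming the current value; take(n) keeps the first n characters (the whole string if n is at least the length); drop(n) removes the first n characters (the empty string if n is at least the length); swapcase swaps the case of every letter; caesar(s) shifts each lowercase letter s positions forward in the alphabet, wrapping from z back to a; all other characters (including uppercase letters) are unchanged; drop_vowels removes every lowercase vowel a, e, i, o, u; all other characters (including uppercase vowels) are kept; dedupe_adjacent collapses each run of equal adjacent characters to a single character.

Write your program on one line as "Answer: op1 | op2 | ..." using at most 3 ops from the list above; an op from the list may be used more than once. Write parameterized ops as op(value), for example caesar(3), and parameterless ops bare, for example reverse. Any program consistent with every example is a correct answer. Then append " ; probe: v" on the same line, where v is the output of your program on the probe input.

reverse | drop_vowels | swapcase ; probe: "QBYGTGRR"

Check, running the answer program on each example:
  "wafwuvakespm" -> "mpsekavuwfaw" -> "mpskvwfw" -> "MPSKVWFW"
  "hhlgfcidgtm" -> "mtgdicfglhh" -> "mtgdcfglhh" -> "MTGDCFGLHH"
  "ahwrzkzewuj" -> "juwezkzrwha" -> "jwzkzrwh" -> "JWZKZRWH"
  probe: "rrgatgyboq" -> "qobygtagrr" -> "qbygtgrr" -> "QBYGTGRR"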